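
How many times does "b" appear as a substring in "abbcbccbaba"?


Searching for "b" in "abbcbccbaba"
Scanning each position:
  Position 0: "a" => no
  Position 1: "b" => MATCH
  Position 2: "b" => MATCH
  Position 3: "c" => no
  Position 4: "b" => MATCH
  Position 5: "c" => no
  Position 6: "c" => no
  Position 7: "b" => MATCH
  Position 8: "a" => no
  Position 9: "b" => MATCH
  Position 10: "a" => no
Total occurrences: 5

5


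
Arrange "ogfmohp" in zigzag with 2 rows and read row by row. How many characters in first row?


Zigzag "ogfmohp" into 2 rows:
Placing characters:
  'o' => row 0
  'g' => row 1
  'f' => row 0
  'm' => row 1
  'o' => row 0
  'h' => row 1
  'p' => row 0
Rows:
  Row 0: "ofop"
  Row 1: "gmh"
First row length: 4

4


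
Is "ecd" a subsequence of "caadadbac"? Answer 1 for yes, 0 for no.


Check if "ecd" is a subsequence of "caadadbac"
Greedy scan:
  Position 0 ('c'): no match needed
  Position 1 ('a'): no match needed
  Position 2 ('a'): no match needed
  Position 3 ('d'): no match needed
  Position 4 ('a'): no match needed
  Position 5 ('d'): no match needed
  Position 6 ('b'): no match needed
  Position 7 ('a'): no match needed
  Position 8 ('c'): no match needed
Only matched 0/3 characters => not a subsequence

0


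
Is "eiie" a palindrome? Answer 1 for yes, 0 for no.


Input: eiie
Reversed: eiie
  Compare pos 0 ('e') with pos 3 ('e'): match
  Compare pos 1 ('i') with pos 2 ('i'): match
Result: palindrome

1


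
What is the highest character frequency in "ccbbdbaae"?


Input: ccbbdbaae
Character counts:
  'a': 2
  'b': 3
  'c': 2
  'd': 1
  'e': 1
Maximum frequency: 3

3


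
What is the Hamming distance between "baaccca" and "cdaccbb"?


Comparing "baaccca" and "cdaccbb" position by position:
  Position 0: 'b' vs 'c' => differ
  Position 1: 'a' vs 'd' => differ
  Position 2: 'a' vs 'a' => same
  Position 3: 'c' vs 'c' => same
  Position 4: 'c' vs 'c' => same
  Position 5: 'c' vs 'b' => differ
  Position 6: 'a' vs 'b' => differ
Total differences (Hamming distance): 4

4


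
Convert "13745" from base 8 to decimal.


Input: "13745" in base 8
Positional expansion:
  Digit '1' (value 1) x 8^4 = 4096
  Digit '3' (value 3) x 8^3 = 1536
  Digit '7' (value 7) x 8^2 = 448
  Digit '4' (value 4) x 8^1 = 32
  Digit '5' (value 5) x 8^0 = 5
Sum = 6117

6117


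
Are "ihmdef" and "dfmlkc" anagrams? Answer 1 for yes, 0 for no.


Strings: "ihmdef", "dfmlkc"
Sorted first:  defhim
Sorted second: cdfklm
Differ at position 0: 'd' vs 'c' => not anagrams

0


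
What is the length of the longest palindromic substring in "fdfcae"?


Input: "fdfcae"
Checking substrings for palindromes:
  [0:3] "fdf" (len 3) => palindrome
Longest palindromic substring: "fdf" with length 3

3


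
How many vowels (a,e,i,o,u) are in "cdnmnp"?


Input: cdnmnp
Checking each character:
  'c' at position 0: consonant
  'd' at position 1: consonant
  'n' at position 2: consonant
  'm' at position 3: consonant
  'n' at position 4: consonant
  'p' at position 5: consonant
Total vowels: 0

0


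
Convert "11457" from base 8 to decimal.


Input: "11457" in base 8
Positional expansion:
  Digit '1' (value 1) x 8^4 = 4096
  Digit '1' (value 1) x 8^3 = 512
  Digit '4' (value 4) x 8^2 = 256
  Digit '5' (value 5) x 8^1 = 40
  Digit '7' (value 7) x 8^0 = 7
Sum = 4911

4911


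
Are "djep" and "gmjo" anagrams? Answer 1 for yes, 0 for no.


Strings: "djep", "gmjo"
Sorted first:  dejp
Sorted second: gjmo
Differ at position 0: 'd' vs 'g' => not anagrams

0


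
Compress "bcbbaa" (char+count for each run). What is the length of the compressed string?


Input: bcbbaa
Runs:
  'b' x 1 => "b1"
  'c' x 1 => "c1"
  'b' x 2 => "b2"
  'a' x 2 => "a2"
Compressed: "b1c1b2a2"
Compressed length: 8

8


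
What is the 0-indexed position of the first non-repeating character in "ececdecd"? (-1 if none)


Input: ececdecd
Character frequencies:
  'c': 3
  'd': 2
  'e': 3
Scanning left to right for freq == 1:
  Position 0 ('e'): freq=3, skip
  Position 1 ('c'): freq=3, skip
  Position 2 ('e'): freq=3, skip
  Position 3 ('c'): freq=3, skip
  Position 4 ('d'): freq=2, skip
  Position 5 ('e'): freq=3, skip
  Position 6 ('c'): freq=3, skip
  Position 7 ('d'): freq=2, skip
  No unique character found => answer = -1

-1


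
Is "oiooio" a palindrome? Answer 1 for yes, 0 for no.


Input: oiooio
Reversed: oiooio
  Compare pos 0 ('o') with pos 5 ('o'): match
  Compare pos 1 ('i') with pos 4 ('i'): match
  Compare pos 2 ('o') with pos 3 ('o'): match
Result: palindrome

1


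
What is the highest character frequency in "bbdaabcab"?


Input: bbdaabcab
Character counts:
  'a': 3
  'b': 4
  'c': 1
  'd': 1
Maximum frequency: 4

4


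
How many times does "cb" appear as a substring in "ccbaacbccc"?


Searching for "cb" in "ccbaacbccc"
Scanning each position:
  Position 0: "cc" => no
  Position 1: "cb" => MATCH
  Position 2: "ba" => no
  Position 3: "aa" => no
  Position 4: "ac" => no
  Position 5: "cb" => MATCH
  Position 6: "bc" => no
  Position 7: "cc" => no
  Position 8: "cc" => no
Total occurrences: 2

2


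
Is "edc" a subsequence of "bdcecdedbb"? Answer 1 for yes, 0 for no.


Check if "edc" is a subsequence of "bdcecdedbb"
Greedy scan:
  Position 0 ('b'): no match needed
  Position 1 ('d'): no match needed
  Position 2 ('c'): no match needed
  Position 3 ('e'): matches sub[0] = 'e'
  Position 4 ('c'): no match needed
  Position 5 ('d'): matches sub[1] = 'd'
  Position 6 ('e'): no match needed
  Position 7 ('d'): no match needed
  Position 8 ('b'): no match needed
  Position 9 ('b'): no match needed
Only matched 2/3 characters => not a subsequence

0


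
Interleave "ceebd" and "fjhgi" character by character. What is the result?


Interleaving "ceebd" and "fjhgi":
  Position 0: 'c' from first, 'f' from second => "cf"
  Position 1: 'e' from first, 'j' from second => "ej"
  Position 2: 'e' from first, 'h' from second => "eh"
  Position 3: 'b' from first, 'g' from second => "bg"
  Position 4: 'd' from first, 'i' from second => "di"
Result: cfejehbgdi

cfejehbgdi


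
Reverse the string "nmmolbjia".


Input: nmmolbjia
Reading characters right to left:
  Position 8: 'a'
  Position 7: 'i'
  Position 6: 'j'
  Position 5: 'b'
  Position 4: 'l'
  Position 3: 'o'
  Position 2: 'm'
  Position 1: 'm'
  Position 0: 'n'
Reversed: aijblommn

aijblommn


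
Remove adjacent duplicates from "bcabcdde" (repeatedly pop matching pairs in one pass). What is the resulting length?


Input: bcabcdde
Stack-based adjacent duplicate removal:
  Read 'b': push. Stack: b
  Read 'c': push. Stack: bc
  Read 'a': push. Stack: bca
  Read 'b': push. Stack: bcab
  Read 'c': push. Stack: bcabc
  Read 'd': push. Stack: bcabcd
  Read 'd': matches stack top 'd' => pop. Stack: bcabc
  Read 'e': push. Stack: bcabce
Final stack: "bcabce" (length 6)

6


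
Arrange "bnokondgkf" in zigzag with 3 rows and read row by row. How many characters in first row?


Zigzag "bnokondgkf" into 3 rows:
Placing characters:
  'b' => row 0
  'n' => row 1
  'o' => row 2
  'k' => row 1
  'o' => row 0
  'n' => row 1
  'd' => row 2
  'g' => row 1
  'k' => row 0
  'f' => row 1
Rows:
  Row 0: "bok"
  Row 1: "nkngf"
  Row 2: "od"
First row length: 3

3


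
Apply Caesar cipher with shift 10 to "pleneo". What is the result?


Caesar cipher: shift "pleneo" by 10
  'p' (pos 15) + 10 = pos 25 = 'z'
  'l' (pos 11) + 10 = pos 21 = 'v'
  'e' (pos 4) + 10 = pos 14 = 'o'
  'n' (pos 13) + 10 = pos 23 = 'x'
  'e' (pos 4) + 10 = pos 14 = 'o'
  'o' (pos 14) + 10 = pos 24 = 'y'
Result: zvoxoy

zvoxoy


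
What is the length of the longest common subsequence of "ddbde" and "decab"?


LCS of "ddbde" and "decab"
DP table:
           d    e    c    a    b
      0    0    0    0    0    0
  d   0    1    1    1    1    1
  d   0    1    1    1    1    1
  b   0    1    1    1    1    2
  d   0    1    1    1    1    2
  e   0    1    2    2    2    2
LCS length = dp[5][5] = 2

2


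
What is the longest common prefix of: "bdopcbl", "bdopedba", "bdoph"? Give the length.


Words: bdopcbl, bdopedba, bdoph
  Position 0: all 'b' => match
  Position 1: all 'd' => match
  Position 2: all 'o' => match
  Position 3: all 'p' => match
  Position 4: ('c', 'e', 'h') => mismatch, stop
LCP = "bdop" (length 4)

4


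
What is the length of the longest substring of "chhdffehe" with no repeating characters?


Input: "chhdffehe"
Sliding window (track last position of each char):
  Position 0 ('c'): window [0,0] length 1 -- new best
  Position 1 ('h'): window [0,1] length 2 -- new best
  Position 2 ('h'): repeat (last at 1), move window start to 2
  Position 2 ('h'): window [2,2] length 1
  Position 3 ('d'): window [2,3] length 2
  Position 4 ('f'): window [2,4] length 3 -- new best
  Position 5 ('f'): repeat (last at 4), move window start to 5
  Position 5 ('f'): window [5,5] length 1
  Position 6 ('e'): window [5,6] length 2
  Position 7 ('h'): window [5,7] length 3
  Position 8 ('e'): repeat (last at 6), move window start to 7
  Position 8 ('e'): window [7,8] length 2
Longest substring with no repeats: "hdf" with length 3

3


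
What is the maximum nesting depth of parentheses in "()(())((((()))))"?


Input: "()(())((((()))))"
Tracking depth:
  Position 0 '(': depth becomes 1
  Position 1 ')': depth becomes 0
  Position 2 '(': depth becomes 1
  Position 3 '(': depth becomes 2
  Position 4 ')': depth becomes 1
  Position 5 ')': depth becomes 0
  Position 6 '(': depth becomes 1
  Position 7 '(': depth becomes 2
  Position 8 '(': depth becomes 3
  Position 9 '(': depth becomes 4
  Position 10 '(': depth becomes 5
  Position 11 ')': depth becomes 4
  Position 12 ')': depth becomes 3
  Position 13 ')': depth becomes 2
  Position 14 ')': depth becomes 1
  Position 15 ')': depth becomes 0
Maximum depth reached: 5

5


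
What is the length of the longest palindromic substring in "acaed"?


Input: "acaed"
Checking substrings for palindromes:
  [0:3] "aca" (len 3) => palindrome
Longest palindromic substring: "aca" with length 3

3


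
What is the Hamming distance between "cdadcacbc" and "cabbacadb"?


Comparing "cdadcacbc" and "cabbacadb" position by position:
  Position 0: 'c' vs 'c' => same
  Position 1: 'd' vs 'a' => differ
  Position 2: 'a' vs 'b' => differ
  Position 3: 'd' vs 'b' => differ
  Position 4: 'c' vs 'a' => differ
  Position 5: 'a' vs 'c' => differ
  Position 6: 'c' vs 'a' => differ
  Position 7: 'b' vs 'd' => differ
  Position 8: 'c' vs 'b' => differ
Total differences (Hamming distance): 8

8


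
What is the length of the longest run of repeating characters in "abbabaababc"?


Input: "abbabaababc"
Scanning for longest run:
  Position 1 ('b'): new char, reset run to 1
  Position 2 ('b'): continues run of 'b', length=2
  Position 3 ('a'): new char, reset run to 1
  Position 4 ('b'): new char, reset run to 1
  Position 5 ('a'): new char, reset run to 1
  Position 6 ('a'): continues run of 'a', length=2
  Position 7 ('b'): new char, reset run to 1
  Position 8 ('a'): new char, reset run to 1
  Position 9 ('b'): new char, reset run to 1
  Position 10 ('c'): new char, reset run to 1
Longest run: 'b' with length 2

2


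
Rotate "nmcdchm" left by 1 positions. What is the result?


Input: "nmcdchm", rotate left by 1
First 1 characters: "n"
Remaining characters: "mcdchm"
Concatenate remaining + first: "mcdchm" + "n" = "mcdchmn"

mcdchmn


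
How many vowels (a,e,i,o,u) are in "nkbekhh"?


Input: nkbekhh
Checking each character:
  'n' at position 0: consonant
  'k' at position 1: consonant
  'b' at position 2: consonant
  'e' at position 3: vowel (running total: 1)
  'k' at position 4: consonant
  'h' at position 5: consonant
  'h' at position 6: consonant
Total vowels: 1

1


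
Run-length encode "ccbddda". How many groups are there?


Input: ccbddda
Scanning for consecutive runs:
  Group 1: 'c' x 2 (positions 0-1)
  Group 2: 'b' x 1 (positions 2-2)
  Group 3: 'd' x 3 (positions 3-5)
  Group 4: 'a' x 1 (positions 6-6)
Total groups: 4

4


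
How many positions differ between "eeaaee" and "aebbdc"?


Comparing "eeaaee" and "aebbdc" position by position:
  Position 0: 'e' vs 'a' => DIFFER
  Position 1: 'e' vs 'e' => same
  Position 2: 'a' vs 'b' => DIFFER
  Position 3: 'a' vs 'b' => DIFFER
  Position 4: 'e' vs 'd' => DIFFER
  Position 5: 'e' vs 'c' => DIFFER
Positions that differ: 5

5


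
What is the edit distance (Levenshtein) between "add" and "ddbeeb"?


Computing edit distance: "add" -> "ddbeeb"
DP table:
           d    d    b    e    e    b
      0    1    2    3    4    5    6
  a   1    1    2    3    4    5    6
  d   2    1    1    2    3    4    5
  d   3    2    1    2    3    4    5
Edit distance = dp[3][6] = 5

5


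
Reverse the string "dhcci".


Input: dhcci
Reading characters right to left:
  Position 4: 'i'
  Position 3: 'c'
  Position 2: 'c'
  Position 1: 'h'
  Position 0: 'd'
Reversed: icchd

icchd


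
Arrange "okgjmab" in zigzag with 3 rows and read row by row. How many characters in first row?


Zigzag "okgjmab" into 3 rows:
Placing characters:
  'o' => row 0
  'k' => row 1
  'g' => row 2
  'j' => row 1
  'm' => row 0
  'a' => row 1
  'b' => row 2
Rows:
  Row 0: "om"
  Row 1: "kja"
  Row 2: "gb"
First row length: 2

2


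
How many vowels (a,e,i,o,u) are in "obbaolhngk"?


Input: obbaolhngk
Checking each character:
  'o' at position 0: vowel (running total: 1)
  'b' at position 1: consonant
  'b' at position 2: consonant
  'a' at position 3: vowel (running total: 2)
  'o' at position 4: vowel (running total: 3)
  'l' at position 5: consonant
  'h' at position 6: consonant
  'n' at position 7: consonant
  'g' at position 8: consonant
  'k' at position 9: consonant
Total vowels: 3

3


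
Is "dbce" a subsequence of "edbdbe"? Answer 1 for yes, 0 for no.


Check if "dbce" is a subsequence of "edbdbe"
Greedy scan:
  Position 0 ('e'): no match needed
  Position 1 ('d'): matches sub[0] = 'd'
  Position 2 ('b'): matches sub[1] = 'b'
  Position 3 ('d'): no match needed
  Position 4 ('b'): no match needed
  Position 5 ('e'): no match needed
Only matched 2/4 characters => not a subsequence

0


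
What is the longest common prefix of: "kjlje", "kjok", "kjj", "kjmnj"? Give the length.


Words: kjlje, kjok, kjj, kjmnj
  Position 0: all 'k' => match
  Position 1: all 'j' => match
  Position 2: ('l', 'o', 'j', 'm') => mismatch, stop
LCP = "kj" (length 2)

2


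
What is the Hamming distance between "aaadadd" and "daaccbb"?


Comparing "aaadadd" and "daaccbb" position by position:
  Position 0: 'a' vs 'd' => differ
  Position 1: 'a' vs 'a' => same
  Position 2: 'a' vs 'a' => same
  Position 3: 'd' vs 'c' => differ
  Position 4: 'a' vs 'c' => differ
  Position 5: 'd' vs 'b' => differ
  Position 6: 'd' vs 'b' => differ
Total differences (Hamming distance): 5

5


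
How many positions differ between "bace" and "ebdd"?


Comparing "bace" and "ebdd" position by position:
  Position 0: 'b' vs 'e' => DIFFER
  Position 1: 'a' vs 'b' => DIFFER
  Position 2: 'c' vs 'd' => DIFFER
  Position 3: 'e' vs 'd' => DIFFER
Positions that differ: 4

4


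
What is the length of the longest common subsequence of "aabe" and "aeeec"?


LCS of "aabe" and "aeeec"
DP table:
           a    e    e    e    c
      0    0    0    0    0    0
  a   0    1    1    1    1    1
  a   0    1    1    1    1    1
  b   0    1    1    1    1    1
  e   0    1    2    2    2    2
LCS length = dp[4][5] = 2

2


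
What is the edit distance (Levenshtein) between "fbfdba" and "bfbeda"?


Computing edit distance: "fbfdba" -> "bfbeda"
DP table:
           b    f    b    e    d    a
      0    1    2    3    4    5    6
  f   1    1    1    2    3    4    5
  b   2    1    2    1    2    3    4
  f   3    2    1    2    2    3    4
  d   4    3    2    2    3    2    3
  b   5    4    3    2    3    3    3
  a   6    5    4    3    3    4    3
Edit distance = dp[6][6] = 3

3


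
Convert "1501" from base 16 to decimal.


Input: "1501" in base 16
Positional expansion:
  Digit '1' (value 1) x 16^3 = 4096
  Digit '5' (value 5) x 16^2 = 1280
  Digit '0' (value 0) x 16^1 = 0
  Digit '1' (value 1) x 16^0 = 1
Sum = 5377

5377


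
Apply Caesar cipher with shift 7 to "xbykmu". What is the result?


Caesar cipher: shift "xbykmu" by 7
  'x' (pos 23) + 7 = pos 4 = 'e'
  'b' (pos 1) + 7 = pos 8 = 'i'
  'y' (pos 24) + 7 = pos 5 = 'f'
  'k' (pos 10) + 7 = pos 17 = 'r'
  'm' (pos 12) + 7 = pos 19 = 't'
  'u' (pos 20) + 7 = pos 1 = 'b'
Result: eifrtb

eifrtb


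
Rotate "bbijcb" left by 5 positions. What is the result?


Input: "bbijcb", rotate left by 5
First 5 characters: "bbijc"
Remaining characters: "b"
Concatenate remaining + first: "b" + "bbijc" = "bbbijc"

bbbijc


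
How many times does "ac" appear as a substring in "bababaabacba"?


Searching for "ac" in "bababaabacba"
Scanning each position:
  Position 0: "ba" => no
  Position 1: "ab" => no
  Position 2: "ba" => no
  Position 3: "ab" => no
  Position 4: "ba" => no
  Position 5: "aa" => no
  Position 6: "ab" => no
  Position 7: "ba" => no
  Position 8: "ac" => MATCH
  Position 9: "cb" => no
  Position 10: "ba" => no
Total occurrences: 1

1


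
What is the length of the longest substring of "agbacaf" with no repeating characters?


Input: "agbacaf"
Sliding window (track last position of each char):
  Position 0 ('a'): window [0,0] length 1 -- new best
  Position 1 ('g'): window [0,1] length 2 -- new best
  Position 2 ('b'): window [0,2] length 3 -- new best
  Position 3 ('a'): repeat (last at 0), move window start to 1
  Position 3 ('a'): window [1,3] length 3
  Position 4 ('c'): window [1,4] length 4 -- new best
  Position 5 ('a'): repeat (last at 3), move window start to 4
  Position 5 ('a'): window [4,5] length 2
  Position 6 ('f'): window [4,6] length 3
Longest substring with no repeats: "gbac" with length 4

4


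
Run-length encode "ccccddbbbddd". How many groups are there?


Input: ccccddbbbddd
Scanning for consecutive runs:
  Group 1: 'c' x 4 (positions 0-3)
  Group 2: 'd' x 2 (positions 4-5)
  Group 3: 'b' x 3 (positions 6-8)
  Group 4: 'd' x 3 (positions 9-11)
Total groups: 4

4


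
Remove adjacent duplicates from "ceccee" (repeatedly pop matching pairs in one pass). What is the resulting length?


Input: ceccee
Stack-based adjacent duplicate removal:
  Read 'c': push. Stack: c
  Read 'e': push. Stack: ce
  Read 'c': push. Stack: cec
  Read 'c': matches stack top 'c' => pop. Stack: ce
  Read 'e': matches stack top 'e' => pop. Stack: c
  Read 'e': push. Stack: ce
Final stack: "ce" (length 2)

2


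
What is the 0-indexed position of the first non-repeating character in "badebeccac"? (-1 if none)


Input: badebeccac
Character frequencies:
  'a': 2
  'b': 2
  'c': 3
  'd': 1
  'e': 2
Scanning left to right for freq == 1:
  Position 0 ('b'): freq=2, skip
  Position 1 ('a'): freq=2, skip
  Position 2 ('d'): unique! => answer = 2

2


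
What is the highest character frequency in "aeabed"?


Input: aeabed
Character counts:
  'a': 2
  'b': 1
  'd': 1
  'e': 2
Maximum frequency: 2

2


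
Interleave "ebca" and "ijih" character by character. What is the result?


Interleaving "ebca" and "ijih":
  Position 0: 'e' from first, 'i' from second => "ei"
  Position 1: 'b' from first, 'j' from second => "bj"
  Position 2: 'c' from first, 'i' from second => "ci"
  Position 3: 'a' from first, 'h' from second => "ah"
Result: eibjciah

eibjciah


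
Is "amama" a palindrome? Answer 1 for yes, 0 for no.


Input: amama
Reversed: amama
  Compare pos 0 ('a') with pos 4 ('a'): match
  Compare pos 1 ('m') with pos 3 ('m'): match
Result: palindrome

1


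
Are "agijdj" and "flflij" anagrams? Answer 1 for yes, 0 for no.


Strings: "agijdj", "flflij"
Sorted first:  adgijj
Sorted second: ffijll
Differ at position 0: 'a' vs 'f' => not anagrams

0


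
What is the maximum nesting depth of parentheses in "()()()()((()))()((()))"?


Input: "()()()()((()))()((()))"
Tracking depth:
  Position 0 '(': depth becomes 1
  Position 1 ')': depth becomes 0
  Position 2 '(': depth becomes 1
  Position 3 ')': depth becomes 0
  Position 4 '(': depth becomes 1
  Position 5 ')': depth becomes 0
  Position 6 '(': depth becomes 1
  Position 7 ')': depth becomes 0
  Position 8 '(': depth becomes 1
  Position 9 '(': depth becomes 2
  Position 10 '(': depth becomes 3
  Position 11 ')': depth becomes 2
  Position 12 ')': depth becomes 1
  Position 13 ')': depth becomes 0
  Position 14 '(': depth becomes 1
  Position 15 ')': depth becomes 0
  Position 16 '(': depth becomes 1
  Position 17 '(': depth becomes 2
  Position 18 '(': depth becomes 3
  Position 19 ')': depth becomes 2
  Position 20 ')': depth becomes 1
  Position 21 ')': depth becomes 0
Maximum depth reached: 3

3


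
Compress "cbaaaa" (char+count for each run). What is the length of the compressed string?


Input: cbaaaa
Runs:
  'c' x 1 => "c1"
  'b' x 1 => "b1"
  'a' x 4 => "a4"
Compressed: "c1b1a4"
Compressed length: 6

6


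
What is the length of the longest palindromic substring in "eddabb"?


Input: "eddabb"
Checking substrings for palindromes:
  [1:3] "dd" (len 2) => palindrome
  [4:6] "bb" (len 2) => palindrome
Longest palindromic substring: "dd" with length 2

2


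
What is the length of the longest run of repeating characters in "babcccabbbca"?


Input: "babcccabbbca"
Scanning for longest run:
  Position 1 ('a'): new char, reset run to 1
  Position 2 ('b'): new char, reset run to 1
  Position 3 ('c'): new char, reset run to 1
  Position 4 ('c'): continues run of 'c', length=2
  Position 5 ('c'): continues run of 'c', length=3
  Position 6 ('a'): new char, reset run to 1
  Position 7 ('b'): new char, reset run to 1
  Position 8 ('b'): continues run of 'b', length=2
  Position 9 ('b'): continues run of 'b', length=3
  Position 10 ('c'): new char, reset run to 1
  Position 11 ('a'): new char, reset run to 1
Longest run: 'c' with length 3

3


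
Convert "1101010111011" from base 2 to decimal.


Input: "1101010111011" in base 2
Positional expansion:
  Digit '1' (value 1) x 2^12 = 4096
  Digit '1' (value 1) x 2^11 = 2048
  Digit '0' (value 0) x 2^10 = 0
  Digit '1' (value 1) x 2^9 = 512
  Digit '0' (value 0) x 2^8 = 0
  Digit '1' (value 1) x 2^7 = 128
  Digit '0' (value 0) x 2^6 = 0
  Digit '1' (value 1) x 2^5 = 32
  Digit '1' (value 1) x 2^4 = 16
  Digit '1' (value 1) x 2^3 = 8
  Digit '0' (value 0) x 2^2 = 0
  Digit '1' (value 1) x 2^1 = 2
  Digit '1' (value 1) x 2^0 = 1
Sum = 6843

6843


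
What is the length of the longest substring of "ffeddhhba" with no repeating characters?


Input: "ffeddhhba"
Sliding window (track last position of each char):
  Position 0 ('f'): window [0,0] length 1 -- new best
  Position 1 ('f'): repeat (last at 0), move window start to 1
  Position 1 ('f'): window [1,1] length 1
  Position 2 ('e'): window [1,2] length 2 -- new best
  Position 3 ('d'): window [1,3] length 3 -- new best
  Position 4 ('d'): repeat (last at 3), move window start to 4
  Position 4 ('d'): window [4,4] length 1
  Position 5 ('h'): window [4,5] length 2
  Position 6 ('h'): repeat (last at 5), move window start to 6
  Position 6 ('h'): window [6,6] length 1
  Position 7 ('b'): window [6,7] length 2
  Position 8 ('a'): window [6,8] length 3
Longest substring with no repeats: "fed" with length 3

3


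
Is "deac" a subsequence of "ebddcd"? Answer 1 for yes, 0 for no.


Check if "deac" is a subsequence of "ebddcd"
Greedy scan:
  Position 0 ('e'): no match needed
  Position 1 ('b'): no match needed
  Position 2 ('d'): matches sub[0] = 'd'
  Position 3 ('d'): no match needed
  Position 4 ('c'): no match needed
  Position 5 ('d'): no match needed
Only matched 1/4 characters => not a subsequence

0


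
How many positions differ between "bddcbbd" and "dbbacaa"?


Comparing "bddcbbd" and "dbbacaa" position by position:
  Position 0: 'b' vs 'd' => DIFFER
  Position 1: 'd' vs 'b' => DIFFER
  Position 2: 'd' vs 'b' => DIFFER
  Position 3: 'c' vs 'a' => DIFFER
  Position 4: 'b' vs 'c' => DIFFER
  Position 5: 'b' vs 'a' => DIFFER
  Position 6: 'd' vs 'a' => DIFFER
Positions that differ: 7

7


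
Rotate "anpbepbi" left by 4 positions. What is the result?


Input: "anpbepbi", rotate left by 4
First 4 characters: "anpb"
Remaining characters: "epbi"
Concatenate remaining + first: "epbi" + "anpb" = "epbianpb"

epbianpb


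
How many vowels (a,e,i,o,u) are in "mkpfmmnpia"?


Input: mkpfmmnpia
Checking each character:
  'm' at position 0: consonant
  'k' at position 1: consonant
  'p' at position 2: consonant
  'f' at position 3: consonant
  'm' at position 4: consonant
  'm' at position 5: consonant
  'n' at position 6: consonant
  'p' at position 7: consonant
  'i' at position 8: vowel (running total: 1)
  'a' at position 9: vowel (running total: 2)
Total vowels: 2

2


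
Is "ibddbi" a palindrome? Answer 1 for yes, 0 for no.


Input: ibddbi
Reversed: ibddbi
  Compare pos 0 ('i') with pos 5 ('i'): match
  Compare pos 1 ('b') with pos 4 ('b'): match
  Compare pos 2 ('d') with pos 3 ('d'): match
Result: palindrome

1


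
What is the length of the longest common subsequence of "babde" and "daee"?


LCS of "babde" and "daee"
DP table:
           d    a    e    e
      0    0    0    0    0
  b   0    0    0    0    0
  a   0    0    1    1    1
  b   0    0    1    1    1
  d   0    1    1    1    1
  e   0    1    1    2    2
LCS length = dp[5][4] = 2

2


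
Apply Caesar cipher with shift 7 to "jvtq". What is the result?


Caesar cipher: shift "jvtq" by 7
  'j' (pos 9) + 7 = pos 16 = 'q'
  'v' (pos 21) + 7 = pos 2 = 'c'
  't' (pos 19) + 7 = pos 0 = 'a'
  'q' (pos 16) + 7 = pos 23 = 'x'
Result: qcax

qcax


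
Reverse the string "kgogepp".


Input: kgogepp
Reading characters right to left:
  Position 6: 'p'
  Position 5: 'p'
  Position 4: 'e'
  Position 3: 'g'
  Position 2: 'o'
  Position 1: 'g'
  Position 0: 'k'
Reversed: ppegogk

ppegogk


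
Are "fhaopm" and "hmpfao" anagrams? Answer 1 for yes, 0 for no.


Strings: "fhaopm", "hmpfao"
Sorted first:  afhmop
Sorted second: afhmop
Sorted forms match => anagrams

1


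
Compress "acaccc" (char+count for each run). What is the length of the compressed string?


Input: acaccc
Runs:
  'a' x 1 => "a1"
  'c' x 1 => "c1"
  'a' x 1 => "a1"
  'c' x 3 => "c3"
Compressed: "a1c1a1c3"
Compressed length: 8

8


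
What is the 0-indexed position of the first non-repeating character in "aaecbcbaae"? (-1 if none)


Input: aaecbcbaae
Character frequencies:
  'a': 4
  'b': 2
  'c': 2
  'e': 2
Scanning left to right for freq == 1:
  Position 0 ('a'): freq=4, skip
  Position 1 ('a'): freq=4, skip
  Position 2 ('e'): freq=2, skip
  Position 3 ('c'): freq=2, skip
  Position 4 ('b'): freq=2, skip
  Position 5 ('c'): freq=2, skip
  Position 6 ('b'): freq=2, skip
  Position 7 ('a'): freq=4, skip
  Position 8 ('a'): freq=4, skip
  Position 9 ('e'): freq=2, skip
  No unique character found => answer = -1

-1


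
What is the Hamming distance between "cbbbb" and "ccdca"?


Comparing "cbbbb" and "ccdca" position by position:
  Position 0: 'c' vs 'c' => same
  Position 1: 'b' vs 'c' => differ
  Position 2: 'b' vs 'd' => differ
  Position 3: 'b' vs 'c' => differ
  Position 4: 'b' vs 'a' => differ
Total differences (Hamming distance): 4

4


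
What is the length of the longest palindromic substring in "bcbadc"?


Input: "bcbadc"
Checking substrings for palindromes:
  [0:3] "bcb" (len 3) => palindrome
Longest palindromic substring: "bcb" with length 3

3


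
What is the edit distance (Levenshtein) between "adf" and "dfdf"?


Computing edit distance: "adf" -> "dfdf"
DP table:
           d    f    d    f
      0    1    2    3    4
  a   1    1    2    3    4
  d   2    1    2    2    3
  f   3    2    1    2    2
Edit distance = dp[3][4] = 2

2


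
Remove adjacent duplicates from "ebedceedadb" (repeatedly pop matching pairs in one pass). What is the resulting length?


Input: ebedceedadb
Stack-based adjacent duplicate removal:
  Read 'e': push. Stack: e
  Read 'b': push. Stack: eb
  Read 'e': push. Stack: ebe
  Read 'd': push. Stack: ebed
  Read 'c': push. Stack: ebedc
  Read 'e': push. Stack: ebedce
  Read 'e': matches stack top 'e' => pop. Stack: ebedc
  Read 'd': push. Stack: ebedcd
  Read 'a': push. Stack: ebedcda
  Read 'd': push. Stack: ebedcdad
  Read 'b': push. Stack: ebedcdadb
Final stack: "ebedcdadb" (length 9)

9


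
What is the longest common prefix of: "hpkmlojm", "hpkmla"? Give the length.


Words: hpkmlojm, hpkmla
  Position 0: all 'h' => match
  Position 1: all 'p' => match
  Position 2: all 'k' => match
  Position 3: all 'm' => match
  Position 4: all 'l' => match
  Position 5: ('o', 'a') => mismatch, stop
LCP = "hpkml" (length 5)

5


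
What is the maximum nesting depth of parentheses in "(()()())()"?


Input: "(()()())()"
Tracking depth:
  Position 0 '(': depth becomes 1
  Position 1 '(': depth becomes 2
  Position 2 ')': depth becomes 1
  Position 3 '(': depth becomes 2
  Position 4 ')': depth becomes 1
  Position 5 '(': depth becomes 2
  Position 6 ')': depth becomes 1
  Position 7 ')': depth becomes 0
  Position 8 '(': depth becomes 1
  Position 9 ')': depth becomes 0
Maximum depth reached: 2

2


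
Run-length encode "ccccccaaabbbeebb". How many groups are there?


Input: ccccccaaabbbeebb
Scanning for consecutive runs:
  Group 1: 'c' x 6 (positions 0-5)
  Group 2: 'a' x 3 (positions 6-8)
  Group 3: 'b' x 3 (positions 9-11)
  Group 4: 'e' x 2 (positions 12-13)
  Group 5: 'b' x 2 (positions 14-15)
Total groups: 5

5


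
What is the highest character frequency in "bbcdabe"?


Input: bbcdabe
Character counts:
  'a': 1
  'b': 3
  'c': 1
  'd': 1
  'e': 1
Maximum frequency: 3

3


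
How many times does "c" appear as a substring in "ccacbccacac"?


Searching for "c" in "ccacbccacac"
Scanning each position:
  Position 0: "c" => MATCH
  Position 1: "c" => MATCH
  Position 2: "a" => no
  Position 3: "c" => MATCH
  Position 4: "b" => no
  Position 5: "c" => MATCH
  Position 6: "c" => MATCH
  Position 7: "a" => no
  Position 8: "c" => MATCH
  Position 9: "a" => no
  Position 10: "c" => MATCH
Total occurrences: 7

7


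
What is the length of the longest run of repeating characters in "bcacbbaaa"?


Input: "bcacbbaaa"
Scanning for longest run:
  Position 1 ('c'): new char, reset run to 1
  Position 2 ('a'): new char, reset run to 1
  Position 3 ('c'): new char, reset run to 1
  Position 4 ('b'): new char, reset run to 1
  Position 5 ('b'): continues run of 'b', length=2
  Position 6 ('a'): new char, reset run to 1
  Position 7 ('a'): continues run of 'a', length=2
  Position 8 ('a'): continues run of 'a', length=3
Longest run: 'a' with length 3

3


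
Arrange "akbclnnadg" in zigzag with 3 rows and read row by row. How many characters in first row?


Zigzag "akbclnnadg" into 3 rows:
Placing characters:
  'a' => row 0
  'k' => row 1
  'b' => row 2
  'c' => row 1
  'l' => row 0
  'n' => row 1
  'n' => row 2
  'a' => row 1
  'd' => row 0
  'g' => row 1
Rows:
  Row 0: "ald"
  Row 1: "kcnag"
  Row 2: "bn"
First row length: 3

3


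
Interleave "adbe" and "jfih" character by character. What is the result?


Interleaving "adbe" and "jfih":
  Position 0: 'a' from first, 'j' from second => "aj"
  Position 1: 'd' from first, 'f' from second => "df"
  Position 2: 'b' from first, 'i' from second => "bi"
  Position 3: 'e' from first, 'h' from second => "eh"
Result: ajdfbieh

ajdfbieh


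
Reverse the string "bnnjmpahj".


Input: bnnjmpahj
Reading characters right to left:
  Position 8: 'j'
  Position 7: 'h'
  Position 6: 'a'
  Position 5: 'p'
  Position 4: 'm'
  Position 3: 'j'
  Position 2: 'n'
  Position 1: 'n'
  Position 0: 'b'
Reversed: jhapmjnnb

jhapmjnnb


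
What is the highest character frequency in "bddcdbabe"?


Input: bddcdbabe
Character counts:
  'a': 1
  'b': 3
  'c': 1
  'd': 3
  'e': 1
Maximum frequency: 3

3


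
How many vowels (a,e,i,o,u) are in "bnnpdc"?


Input: bnnpdc
Checking each character:
  'b' at position 0: consonant
  'n' at position 1: consonant
  'n' at position 2: consonant
  'p' at position 3: consonant
  'd' at position 4: consonant
  'c' at position 5: consonant
Total vowels: 0

0


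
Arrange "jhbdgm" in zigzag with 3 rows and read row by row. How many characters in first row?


Zigzag "jhbdgm" into 3 rows:
Placing characters:
  'j' => row 0
  'h' => row 1
  'b' => row 2
  'd' => row 1
  'g' => row 0
  'm' => row 1
Rows:
  Row 0: "jg"
  Row 1: "hdm"
  Row 2: "b"
First row length: 2

2


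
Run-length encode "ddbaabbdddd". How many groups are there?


Input: ddbaabbdddd
Scanning for consecutive runs:
  Group 1: 'd' x 2 (positions 0-1)
  Group 2: 'b' x 1 (positions 2-2)
  Group 3: 'a' x 2 (positions 3-4)
  Group 4: 'b' x 2 (positions 5-6)
  Group 5: 'd' x 4 (positions 7-10)
Total groups: 5

5


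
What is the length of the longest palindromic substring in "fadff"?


Input: "fadff"
Checking substrings for palindromes:
  [3:5] "ff" (len 2) => palindrome
Longest palindromic substring: "ff" with length 2

2


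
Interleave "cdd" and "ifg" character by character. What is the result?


Interleaving "cdd" and "ifg":
  Position 0: 'c' from first, 'i' from second => "ci"
  Position 1: 'd' from first, 'f' from second => "df"
  Position 2: 'd' from first, 'g' from second => "dg"
Result: cidfdg

cidfdg


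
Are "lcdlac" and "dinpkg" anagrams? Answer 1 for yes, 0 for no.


Strings: "lcdlac", "dinpkg"
Sorted first:  accdll
Sorted second: dgiknp
Differ at position 0: 'a' vs 'd' => not anagrams

0


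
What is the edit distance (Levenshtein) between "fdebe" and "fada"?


Computing edit distance: "fdebe" -> "fada"
DP table:
           f    a    d    a
      0    1    2    3    4
  f   1    0    1    2    3
  d   2    1    1    1    2
  e   3    2    2    2    2
  b   4    3    3    3    3
  e   5    4    4    4    4
Edit distance = dp[5][4] = 4

4


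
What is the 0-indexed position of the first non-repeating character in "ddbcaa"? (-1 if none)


Input: ddbcaa
Character frequencies:
  'a': 2
  'b': 1
  'c': 1
  'd': 2
Scanning left to right for freq == 1:
  Position 0 ('d'): freq=2, skip
  Position 1 ('d'): freq=2, skip
  Position 2 ('b'): unique! => answer = 2

2


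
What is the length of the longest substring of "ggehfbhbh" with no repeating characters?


Input: "ggehfbhbh"
Sliding window (track last position of each char):
  Position 0 ('g'): window [0,0] length 1 -- new best
  Position 1 ('g'): repeat (last at 0), move window start to 1
  Position 1 ('g'): window [1,1] length 1
  Position 2 ('e'): window [1,2] length 2 -- new best
  Position 3 ('h'): window [1,3] length 3 -- new best
  Position 4 ('f'): window [1,4] length 4 -- new best
  Position 5 ('b'): window [1,5] length 5 -- new best
  Position 6 ('h'): repeat (last at 3), move window start to 4
  Position 6 ('h'): window [4,6] length 3
  Position 7 ('b'): repeat (last at 5), move window start to 6
  Position 7 ('b'): window [6,7] length 2
  Position 8 ('h'): repeat (last at 6), move window start to 7
  Position 8 ('h'): window [7,8] length 2
Longest substring with no repeats: "gehfb" with length 5

5


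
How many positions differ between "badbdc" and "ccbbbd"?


Comparing "badbdc" and "ccbbbd" position by position:
  Position 0: 'b' vs 'c' => DIFFER
  Position 1: 'a' vs 'c' => DIFFER
  Position 2: 'd' vs 'b' => DIFFER
  Position 3: 'b' vs 'b' => same
  Position 4: 'd' vs 'b' => DIFFER
  Position 5: 'c' vs 'd' => DIFFER
Positions that differ: 5

5


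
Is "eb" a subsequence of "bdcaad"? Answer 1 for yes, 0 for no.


Check if "eb" is a subsequence of "bdcaad"
Greedy scan:
  Position 0 ('b'): no match needed
  Position 1 ('d'): no match needed
  Position 2 ('c'): no match needed
  Position 3 ('a'): no match needed
  Position 4 ('a'): no match needed
  Position 5 ('d'): no match needed
Only matched 0/2 characters => not a subsequence

0


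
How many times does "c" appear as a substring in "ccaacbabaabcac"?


Searching for "c" in "ccaacbabaabcac"
Scanning each position:
  Position 0: "c" => MATCH
  Position 1: "c" => MATCH
  Position 2: "a" => no
  Position 3: "a" => no
  Position 4: "c" => MATCH
  Position 5: "b" => no
  Position 6: "a" => no
  Position 7: "b" => no
  Position 8: "a" => no
  Position 9: "a" => no
  Position 10: "b" => no
  Position 11: "c" => MATCH
  Position 12: "a" => no
  Position 13: "c" => MATCH
Total occurrences: 5

5


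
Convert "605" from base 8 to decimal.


Input: "605" in base 8
Positional expansion:
  Digit '6' (value 6) x 8^2 = 384
  Digit '0' (value 0) x 8^1 = 0
  Digit '5' (value 5) x 8^0 = 5
Sum = 389

389


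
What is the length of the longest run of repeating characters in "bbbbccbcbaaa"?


Input: "bbbbccbcbaaa"
Scanning for longest run:
  Position 1 ('b'): continues run of 'b', length=2
  Position 2 ('b'): continues run of 'b', length=3
  Position 3 ('b'): continues run of 'b', length=4
  Position 4 ('c'): new char, reset run to 1
  Position 5 ('c'): continues run of 'c', length=2
  Position 6 ('b'): new char, reset run to 1
  Position 7 ('c'): new char, reset run to 1
  Position 8 ('b'): new char, reset run to 1
  Position 9 ('a'): new char, reset run to 1
  Position 10 ('a'): continues run of 'a', length=2
  Position 11 ('a'): continues run of 'a', length=3
Longest run: 'b' with length 4

4


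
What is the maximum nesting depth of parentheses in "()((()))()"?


Input: "()((()))()"
Tracking depth:
  Position 0 '(': depth becomes 1
  Position 1 ')': depth becomes 0
  Position 2 '(': depth becomes 1
  Position 3 '(': depth becomes 2
  Position 4 '(': depth becomes 3
  Position 5 ')': depth becomes 2
  Position 6 ')': depth becomes 1
  Position 7 ')': depth becomes 0
  Position 8 '(': depth becomes 1
  Position 9 ')': depth becomes 0
Maximum depth reached: 3

3


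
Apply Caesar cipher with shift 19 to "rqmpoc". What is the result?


Caesar cipher: shift "rqmpoc" by 19
  'r' (pos 17) + 19 = pos 10 = 'k'
  'q' (pos 16) + 19 = pos 9 = 'j'
  'm' (pos 12) + 19 = pos 5 = 'f'
  'p' (pos 15) + 19 = pos 8 = 'i'
  'o' (pos 14) + 19 = pos 7 = 'h'
  'c' (pos 2) + 19 = pos 21 = 'v'
Result: kjfihv

kjfihv


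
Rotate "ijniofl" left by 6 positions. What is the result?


Input: "ijniofl", rotate left by 6
First 6 characters: "ijniof"
Remaining characters: "l"
Concatenate remaining + first: "l" + "ijniof" = "lijniof"

lijniof


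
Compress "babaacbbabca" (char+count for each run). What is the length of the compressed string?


Input: babaacbbabca
Runs:
  'b' x 1 => "b1"
  'a' x 1 => "a1"
  'b' x 1 => "b1"
  'a' x 2 => "a2"
  'c' x 1 => "c1"
  'b' x 2 => "b2"
  'a' x 1 => "a1"
  'b' x 1 => "b1"
  'c' x 1 => "c1"
  'a' x 1 => "a1"
Compressed: "b1a1b1a2c1b2a1b1c1a1"
Compressed length: 20

20


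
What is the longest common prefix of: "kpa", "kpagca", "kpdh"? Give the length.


Words: kpa, kpagca, kpdh
  Position 0: all 'k' => match
  Position 1: all 'p' => match
  Position 2: ('a', 'a', 'd') => mismatch, stop
LCP = "kp" (length 2)

2


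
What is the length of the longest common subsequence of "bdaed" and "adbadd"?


LCS of "bdaed" and "adbadd"
DP table:
           a    d    b    a    d    d
      0    0    0    0    0    0    0
  b   0    0    0    1    1    1    1
  d   0    0    1    1    1    2    2
  a   0    1    1    1    2    2    2
  e   0    1    1    1    2    2    2
  d   0    1    2    2    2    3    3
LCS length = dp[5][6] = 3

3


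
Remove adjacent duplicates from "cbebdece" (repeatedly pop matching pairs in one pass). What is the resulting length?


Input: cbebdece
Stack-based adjacent duplicate removal:
  Read 'c': push. Stack: c
  Read 'b': push. Stack: cb
  Read 'e': push. Stack: cbe
  Read 'b': push. Stack: cbeb
  Read 'd': push. Stack: cbebd
  Read 'e': push. Stack: cbebde
  Read 'c': push. Stack: cbebdec
  Read 'e': push. Stack: cbebdece
Final stack: "cbebdece" (length 8)

8


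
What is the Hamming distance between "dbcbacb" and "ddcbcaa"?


Comparing "dbcbacb" and "ddcbcaa" position by position:
  Position 0: 'd' vs 'd' => same
  Position 1: 'b' vs 'd' => differ
  Position 2: 'c' vs 'c' => same
  Position 3: 'b' vs 'b' => same
  Position 4: 'a' vs 'c' => differ
  Position 5: 'c' vs 'a' => differ
  Position 6: 'b' vs 'a' => differ
Total differences (Hamming distance): 4

4
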